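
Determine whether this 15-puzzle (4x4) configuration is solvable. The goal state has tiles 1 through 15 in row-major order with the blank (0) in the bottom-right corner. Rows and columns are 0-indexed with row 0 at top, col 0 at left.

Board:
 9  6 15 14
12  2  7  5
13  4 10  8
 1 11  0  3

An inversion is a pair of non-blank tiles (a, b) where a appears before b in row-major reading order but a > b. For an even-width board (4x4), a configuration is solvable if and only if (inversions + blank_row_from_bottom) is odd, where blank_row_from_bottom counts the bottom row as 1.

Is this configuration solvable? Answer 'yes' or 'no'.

Answer: no

Derivation:
Inversions: 67
Blank is in row 3 (0-indexed from top), which is row 1 counting from the bottom (bottom = 1).
67 + 1 = 68, which is even, so the puzzle is not solvable.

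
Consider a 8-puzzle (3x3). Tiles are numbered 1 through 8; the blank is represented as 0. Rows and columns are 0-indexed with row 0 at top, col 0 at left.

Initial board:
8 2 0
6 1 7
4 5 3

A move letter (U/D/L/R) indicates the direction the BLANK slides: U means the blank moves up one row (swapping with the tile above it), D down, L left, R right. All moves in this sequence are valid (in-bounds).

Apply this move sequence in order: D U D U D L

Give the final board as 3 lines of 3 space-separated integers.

Answer: 8 2 7
6 0 1
4 5 3

Derivation:
After move 1 (D):
8 2 7
6 1 0
4 5 3

After move 2 (U):
8 2 0
6 1 7
4 5 3

After move 3 (D):
8 2 7
6 1 0
4 5 3

After move 4 (U):
8 2 0
6 1 7
4 5 3

After move 5 (D):
8 2 7
6 1 0
4 5 3

After move 6 (L):
8 2 7
6 0 1
4 5 3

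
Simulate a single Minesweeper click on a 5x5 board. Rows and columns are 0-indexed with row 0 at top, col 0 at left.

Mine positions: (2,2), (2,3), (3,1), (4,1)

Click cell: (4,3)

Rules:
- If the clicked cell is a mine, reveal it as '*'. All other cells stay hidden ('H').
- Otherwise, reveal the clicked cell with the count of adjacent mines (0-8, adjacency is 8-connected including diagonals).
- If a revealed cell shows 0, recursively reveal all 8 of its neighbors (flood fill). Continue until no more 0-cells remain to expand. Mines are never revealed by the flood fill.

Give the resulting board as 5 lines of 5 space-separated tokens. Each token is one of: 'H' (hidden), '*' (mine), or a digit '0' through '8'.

H H H H H
H H H H H
H H H H H
H H 4 2 1
H H 2 0 0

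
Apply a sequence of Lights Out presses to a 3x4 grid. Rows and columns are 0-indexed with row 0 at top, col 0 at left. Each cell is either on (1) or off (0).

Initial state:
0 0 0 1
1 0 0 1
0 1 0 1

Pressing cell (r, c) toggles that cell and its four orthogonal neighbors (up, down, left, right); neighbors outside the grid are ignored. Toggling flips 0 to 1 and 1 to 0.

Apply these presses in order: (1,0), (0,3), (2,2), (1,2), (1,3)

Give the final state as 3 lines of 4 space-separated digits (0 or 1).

Answer: 1 0 0 1
0 0 1 0
1 0 0 1

Derivation:
After press 1 at (1,0):
1 0 0 1
0 1 0 1
1 1 0 1

After press 2 at (0,3):
1 0 1 0
0 1 0 0
1 1 0 1

After press 3 at (2,2):
1 0 1 0
0 1 1 0
1 0 1 0

After press 4 at (1,2):
1 0 0 0
0 0 0 1
1 0 0 0

After press 5 at (1,3):
1 0 0 1
0 0 1 0
1 0 0 1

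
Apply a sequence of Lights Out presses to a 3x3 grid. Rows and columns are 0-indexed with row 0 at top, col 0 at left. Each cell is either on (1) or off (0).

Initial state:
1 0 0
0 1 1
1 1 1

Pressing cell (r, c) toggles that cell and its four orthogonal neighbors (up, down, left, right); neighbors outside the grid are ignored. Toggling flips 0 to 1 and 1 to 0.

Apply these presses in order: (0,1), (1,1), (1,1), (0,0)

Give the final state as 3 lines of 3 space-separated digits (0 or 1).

After press 1 at (0,1):
0 1 1
0 0 1
1 1 1

After press 2 at (1,1):
0 0 1
1 1 0
1 0 1

After press 3 at (1,1):
0 1 1
0 0 1
1 1 1

After press 4 at (0,0):
1 0 1
1 0 1
1 1 1

Answer: 1 0 1
1 0 1
1 1 1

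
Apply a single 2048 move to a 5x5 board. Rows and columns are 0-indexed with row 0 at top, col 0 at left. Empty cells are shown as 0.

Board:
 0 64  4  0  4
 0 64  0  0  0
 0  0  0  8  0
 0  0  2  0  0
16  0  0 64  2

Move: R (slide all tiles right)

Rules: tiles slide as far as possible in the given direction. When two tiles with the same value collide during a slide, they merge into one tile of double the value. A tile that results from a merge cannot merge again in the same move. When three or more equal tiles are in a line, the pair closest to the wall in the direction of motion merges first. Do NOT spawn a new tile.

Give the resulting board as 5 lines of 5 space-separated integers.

Slide right:
row 0: [0, 64, 4, 0, 4] -> [0, 0, 0, 64, 8]
row 1: [0, 64, 0, 0, 0] -> [0, 0, 0, 0, 64]
row 2: [0, 0, 0, 8, 0] -> [0, 0, 0, 0, 8]
row 3: [0, 0, 2, 0, 0] -> [0, 0, 0, 0, 2]
row 4: [16, 0, 0, 64, 2] -> [0, 0, 16, 64, 2]

Answer:  0  0  0 64  8
 0  0  0  0 64
 0  0  0  0  8
 0  0  0  0  2
 0  0 16 64  2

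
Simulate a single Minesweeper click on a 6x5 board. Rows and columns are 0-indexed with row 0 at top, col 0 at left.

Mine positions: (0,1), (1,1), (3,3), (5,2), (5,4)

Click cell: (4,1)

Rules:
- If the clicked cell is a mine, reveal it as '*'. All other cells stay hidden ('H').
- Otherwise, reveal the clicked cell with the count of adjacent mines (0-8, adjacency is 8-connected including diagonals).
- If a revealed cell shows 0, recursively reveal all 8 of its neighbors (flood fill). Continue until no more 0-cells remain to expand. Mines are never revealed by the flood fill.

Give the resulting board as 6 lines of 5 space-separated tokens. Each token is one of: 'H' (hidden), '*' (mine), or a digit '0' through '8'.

H H H H H
H H H H H
H H H H H
H H H H H
H 1 H H H
H H H H H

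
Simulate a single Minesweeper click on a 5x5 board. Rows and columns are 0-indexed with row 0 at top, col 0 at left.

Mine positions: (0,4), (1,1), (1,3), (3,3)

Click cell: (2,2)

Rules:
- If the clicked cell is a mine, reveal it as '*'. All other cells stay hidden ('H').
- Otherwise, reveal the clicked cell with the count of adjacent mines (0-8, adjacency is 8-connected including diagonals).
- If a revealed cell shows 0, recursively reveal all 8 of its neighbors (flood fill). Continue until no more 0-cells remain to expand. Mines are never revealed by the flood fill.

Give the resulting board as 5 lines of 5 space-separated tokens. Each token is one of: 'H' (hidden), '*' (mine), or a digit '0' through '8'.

H H H H H
H H H H H
H H 3 H H
H H H H H
H H H H H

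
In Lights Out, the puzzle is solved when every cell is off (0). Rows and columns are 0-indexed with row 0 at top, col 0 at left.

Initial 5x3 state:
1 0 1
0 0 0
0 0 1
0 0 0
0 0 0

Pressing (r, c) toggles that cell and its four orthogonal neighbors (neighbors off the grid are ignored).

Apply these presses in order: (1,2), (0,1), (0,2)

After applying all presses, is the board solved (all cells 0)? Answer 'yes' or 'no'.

Answer: yes

Derivation:
After press 1 at (1,2):
1 0 0
0 1 1
0 0 0
0 0 0
0 0 0

After press 2 at (0,1):
0 1 1
0 0 1
0 0 0
0 0 0
0 0 0

After press 3 at (0,2):
0 0 0
0 0 0
0 0 0
0 0 0
0 0 0

Lights still on: 0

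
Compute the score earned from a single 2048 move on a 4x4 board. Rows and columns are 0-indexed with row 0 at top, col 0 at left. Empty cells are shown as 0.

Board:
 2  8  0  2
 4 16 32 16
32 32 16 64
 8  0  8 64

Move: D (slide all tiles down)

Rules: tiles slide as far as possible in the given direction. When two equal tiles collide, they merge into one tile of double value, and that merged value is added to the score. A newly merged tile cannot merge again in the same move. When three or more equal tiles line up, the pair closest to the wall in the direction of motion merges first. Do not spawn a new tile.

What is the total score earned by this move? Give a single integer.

Slide down:
col 0: [2, 4, 32, 8] -> [2, 4, 32, 8]  score +0 (running 0)
col 1: [8, 16, 32, 0] -> [0, 8, 16, 32]  score +0 (running 0)
col 2: [0, 32, 16, 8] -> [0, 32, 16, 8]  score +0 (running 0)
col 3: [2, 16, 64, 64] -> [0, 2, 16, 128]  score +128 (running 128)
Board after move:
  2   0   0   0
  4   8  32   2
 32  16  16  16
  8  32   8 128

Answer: 128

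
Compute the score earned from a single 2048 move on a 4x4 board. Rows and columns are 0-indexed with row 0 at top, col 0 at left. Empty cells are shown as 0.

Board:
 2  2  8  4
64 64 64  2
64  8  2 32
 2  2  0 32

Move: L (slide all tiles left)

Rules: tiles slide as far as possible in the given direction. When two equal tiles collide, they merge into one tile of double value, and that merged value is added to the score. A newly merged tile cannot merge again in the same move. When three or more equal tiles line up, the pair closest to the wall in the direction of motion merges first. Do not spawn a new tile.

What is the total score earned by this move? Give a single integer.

Answer: 136

Derivation:
Slide left:
row 0: [2, 2, 8, 4] -> [4, 8, 4, 0]  score +4 (running 4)
row 1: [64, 64, 64, 2] -> [128, 64, 2, 0]  score +128 (running 132)
row 2: [64, 8, 2, 32] -> [64, 8, 2, 32]  score +0 (running 132)
row 3: [2, 2, 0, 32] -> [4, 32, 0, 0]  score +4 (running 136)
Board after move:
  4   8   4   0
128  64   2   0
 64   8   2  32
  4  32   0   0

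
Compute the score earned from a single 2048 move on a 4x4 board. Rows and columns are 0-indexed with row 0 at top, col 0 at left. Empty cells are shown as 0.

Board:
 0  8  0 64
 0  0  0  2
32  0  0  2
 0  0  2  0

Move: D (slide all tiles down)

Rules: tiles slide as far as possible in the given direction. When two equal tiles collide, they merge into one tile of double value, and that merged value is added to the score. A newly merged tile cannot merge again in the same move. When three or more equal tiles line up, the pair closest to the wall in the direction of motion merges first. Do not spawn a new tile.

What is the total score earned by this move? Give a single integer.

Slide down:
col 0: [0, 0, 32, 0] -> [0, 0, 0, 32]  score +0 (running 0)
col 1: [8, 0, 0, 0] -> [0, 0, 0, 8]  score +0 (running 0)
col 2: [0, 0, 0, 2] -> [0, 0, 0, 2]  score +0 (running 0)
col 3: [64, 2, 2, 0] -> [0, 0, 64, 4]  score +4 (running 4)
Board after move:
 0  0  0  0
 0  0  0  0
 0  0  0 64
32  8  2  4

Answer: 4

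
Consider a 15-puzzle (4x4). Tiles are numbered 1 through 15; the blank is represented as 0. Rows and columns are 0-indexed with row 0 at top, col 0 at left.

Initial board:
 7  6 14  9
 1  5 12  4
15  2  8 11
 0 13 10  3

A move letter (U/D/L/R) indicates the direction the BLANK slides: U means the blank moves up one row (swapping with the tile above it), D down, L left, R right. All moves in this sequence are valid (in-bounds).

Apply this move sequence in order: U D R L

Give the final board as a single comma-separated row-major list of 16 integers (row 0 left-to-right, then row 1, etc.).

After move 1 (U):
 7  6 14  9
 1  5 12  4
 0  2  8 11
15 13 10  3

After move 2 (D):
 7  6 14  9
 1  5 12  4
15  2  8 11
 0 13 10  3

After move 3 (R):
 7  6 14  9
 1  5 12  4
15  2  8 11
13  0 10  3

After move 4 (L):
 7  6 14  9
 1  5 12  4
15  2  8 11
 0 13 10  3

Answer: 7, 6, 14, 9, 1, 5, 12, 4, 15, 2, 8, 11, 0, 13, 10, 3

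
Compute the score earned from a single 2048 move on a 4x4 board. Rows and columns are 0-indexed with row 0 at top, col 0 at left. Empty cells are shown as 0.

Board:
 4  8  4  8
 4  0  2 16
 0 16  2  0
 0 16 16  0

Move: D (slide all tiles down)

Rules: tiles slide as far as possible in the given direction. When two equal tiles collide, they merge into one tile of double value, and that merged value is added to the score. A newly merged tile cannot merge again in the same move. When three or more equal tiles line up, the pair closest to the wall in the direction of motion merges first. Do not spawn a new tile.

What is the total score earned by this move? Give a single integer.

Slide down:
col 0: [4, 4, 0, 0] -> [0, 0, 0, 8]  score +8 (running 8)
col 1: [8, 0, 16, 16] -> [0, 0, 8, 32]  score +32 (running 40)
col 2: [4, 2, 2, 16] -> [0, 4, 4, 16]  score +4 (running 44)
col 3: [8, 16, 0, 0] -> [0, 0, 8, 16]  score +0 (running 44)
Board after move:
 0  0  0  0
 0  0  4  0
 0  8  4  8
 8 32 16 16

Answer: 44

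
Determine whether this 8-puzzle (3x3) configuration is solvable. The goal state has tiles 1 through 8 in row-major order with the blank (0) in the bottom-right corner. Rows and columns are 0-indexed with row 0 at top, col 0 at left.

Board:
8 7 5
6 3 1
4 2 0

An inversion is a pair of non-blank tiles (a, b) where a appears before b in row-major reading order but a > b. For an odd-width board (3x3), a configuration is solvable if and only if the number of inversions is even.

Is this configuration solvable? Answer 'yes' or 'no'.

Inversions (pairs i<j in row-major order where tile[i] > tile[j] > 0): 24
24 is even, so the puzzle is solvable.

Answer: yes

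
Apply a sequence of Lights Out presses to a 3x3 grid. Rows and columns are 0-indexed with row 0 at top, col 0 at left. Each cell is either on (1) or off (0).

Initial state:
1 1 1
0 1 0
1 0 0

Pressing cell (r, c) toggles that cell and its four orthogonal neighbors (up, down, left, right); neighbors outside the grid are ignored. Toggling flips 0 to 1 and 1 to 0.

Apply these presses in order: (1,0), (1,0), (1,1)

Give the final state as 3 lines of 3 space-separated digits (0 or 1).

Answer: 1 0 1
1 0 1
1 1 0

Derivation:
After press 1 at (1,0):
0 1 1
1 0 0
0 0 0

After press 2 at (1,0):
1 1 1
0 1 0
1 0 0

After press 3 at (1,1):
1 0 1
1 0 1
1 1 0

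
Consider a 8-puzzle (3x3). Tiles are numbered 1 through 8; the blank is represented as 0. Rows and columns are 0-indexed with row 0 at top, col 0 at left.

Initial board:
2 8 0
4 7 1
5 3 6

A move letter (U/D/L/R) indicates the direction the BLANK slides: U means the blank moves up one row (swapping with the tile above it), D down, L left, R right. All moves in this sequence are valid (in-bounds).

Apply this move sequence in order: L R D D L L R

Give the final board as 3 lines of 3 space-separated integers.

After move 1 (L):
2 0 8
4 7 1
5 3 6

After move 2 (R):
2 8 0
4 7 1
5 3 6

After move 3 (D):
2 8 1
4 7 0
5 3 6

After move 4 (D):
2 8 1
4 7 6
5 3 0

After move 5 (L):
2 8 1
4 7 6
5 0 3

After move 6 (L):
2 8 1
4 7 6
0 5 3

After move 7 (R):
2 8 1
4 7 6
5 0 3

Answer: 2 8 1
4 7 6
5 0 3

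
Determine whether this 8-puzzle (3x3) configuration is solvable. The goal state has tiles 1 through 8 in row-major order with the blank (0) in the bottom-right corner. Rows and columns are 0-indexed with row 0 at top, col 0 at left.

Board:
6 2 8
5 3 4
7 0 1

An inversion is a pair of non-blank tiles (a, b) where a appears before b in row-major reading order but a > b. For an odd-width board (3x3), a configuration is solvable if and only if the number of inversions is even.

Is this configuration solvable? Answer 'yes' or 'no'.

Inversions (pairs i<j in row-major order where tile[i] > tile[j] > 0): 17
17 is odd, so the puzzle is not solvable.

Answer: no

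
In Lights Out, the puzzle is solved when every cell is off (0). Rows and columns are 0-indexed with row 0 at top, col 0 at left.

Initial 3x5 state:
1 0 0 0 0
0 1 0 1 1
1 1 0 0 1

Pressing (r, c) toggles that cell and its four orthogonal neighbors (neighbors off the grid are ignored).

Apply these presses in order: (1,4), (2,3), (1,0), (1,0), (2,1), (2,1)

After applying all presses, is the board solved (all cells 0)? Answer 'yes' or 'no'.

Answer: no

Derivation:
After press 1 at (1,4):
1 0 0 0 1
0 1 0 0 0
1 1 0 0 0

After press 2 at (2,3):
1 0 0 0 1
0 1 0 1 0
1 1 1 1 1

After press 3 at (1,0):
0 0 0 0 1
1 0 0 1 0
0 1 1 1 1

After press 4 at (1,0):
1 0 0 0 1
0 1 0 1 0
1 1 1 1 1

After press 5 at (2,1):
1 0 0 0 1
0 0 0 1 0
0 0 0 1 1

After press 6 at (2,1):
1 0 0 0 1
0 1 0 1 0
1 1 1 1 1

Lights still on: 9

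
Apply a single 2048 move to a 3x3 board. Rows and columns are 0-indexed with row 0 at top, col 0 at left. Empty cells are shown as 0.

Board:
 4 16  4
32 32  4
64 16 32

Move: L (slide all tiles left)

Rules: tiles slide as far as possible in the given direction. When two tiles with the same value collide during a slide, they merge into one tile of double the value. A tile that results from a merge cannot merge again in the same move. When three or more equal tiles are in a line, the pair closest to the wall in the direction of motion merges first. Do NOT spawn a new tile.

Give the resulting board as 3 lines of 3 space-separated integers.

Answer:  4 16  4
64  4  0
64 16 32

Derivation:
Slide left:
row 0: [4, 16, 4] -> [4, 16, 4]
row 1: [32, 32, 4] -> [64, 4, 0]
row 2: [64, 16, 32] -> [64, 16, 32]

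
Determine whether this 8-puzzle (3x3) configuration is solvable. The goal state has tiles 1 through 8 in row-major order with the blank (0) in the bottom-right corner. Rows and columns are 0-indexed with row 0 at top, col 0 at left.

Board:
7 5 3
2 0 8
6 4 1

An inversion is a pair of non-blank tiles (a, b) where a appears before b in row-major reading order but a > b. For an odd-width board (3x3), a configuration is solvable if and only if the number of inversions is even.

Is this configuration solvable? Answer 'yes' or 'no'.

Inversions (pairs i<j in row-major order where tile[i] > tile[j] > 0): 19
19 is odd, so the puzzle is not solvable.

Answer: no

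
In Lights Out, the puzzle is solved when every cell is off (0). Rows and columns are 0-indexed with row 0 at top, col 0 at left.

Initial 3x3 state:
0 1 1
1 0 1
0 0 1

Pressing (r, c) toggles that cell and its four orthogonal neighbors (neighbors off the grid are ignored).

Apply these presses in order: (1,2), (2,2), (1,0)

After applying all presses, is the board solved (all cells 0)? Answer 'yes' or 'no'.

Answer: no

Derivation:
After press 1 at (1,2):
0 1 0
1 1 0
0 0 0

After press 2 at (2,2):
0 1 0
1 1 1
0 1 1

After press 3 at (1,0):
1 1 0
0 0 1
1 1 1

Lights still on: 6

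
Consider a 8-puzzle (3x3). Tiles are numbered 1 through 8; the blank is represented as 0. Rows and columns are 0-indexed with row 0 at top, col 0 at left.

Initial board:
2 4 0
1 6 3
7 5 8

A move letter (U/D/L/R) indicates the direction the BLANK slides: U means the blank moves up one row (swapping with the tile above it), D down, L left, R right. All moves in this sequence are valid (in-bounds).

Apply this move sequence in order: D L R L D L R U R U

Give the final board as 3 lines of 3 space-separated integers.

Answer: 2 4 0
1 6 3
7 5 8

Derivation:
After move 1 (D):
2 4 3
1 6 0
7 5 8

After move 2 (L):
2 4 3
1 0 6
7 5 8

After move 3 (R):
2 4 3
1 6 0
7 5 8

After move 4 (L):
2 4 3
1 0 6
7 5 8

After move 5 (D):
2 4 3
1 5 6
7 0 8

After move 6 (L):
2 4 3
1 5 6
0 7 8

After move 7 (R):
2 4 3
1 5 6
7 0 8

After move 8 (U):
2 4 3
1 0 6
7 5 8

After move 9 (R):
2 4 3
1 6 0
7 5 8

After move 10 (U):
2 4 0
1 6 3
7 5 8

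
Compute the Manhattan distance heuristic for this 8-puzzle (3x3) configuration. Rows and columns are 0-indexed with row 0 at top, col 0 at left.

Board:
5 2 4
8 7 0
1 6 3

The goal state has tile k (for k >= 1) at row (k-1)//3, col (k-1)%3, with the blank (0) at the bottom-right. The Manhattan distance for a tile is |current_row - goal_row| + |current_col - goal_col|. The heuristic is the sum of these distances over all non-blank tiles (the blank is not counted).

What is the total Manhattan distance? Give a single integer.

Tile 5: at (0,0), goal (1,1), distance |0-1|+|0-1| = 2
Tile 2: at (0,1), goal (0,1), distance |0-0|+|1-1| = 0
Tile 4: at (0,2), goal (1,0), distance |0-1|+|2-0| = 3
Tile 8: at (1,0), goal (2,1), distance |1-2|+|0-1| = 2
Tile 7: at (1,1), goal (2,0), distance |1-2|+|1-0| = 2
Tile 1: at (2,0), goal (0,0), distance |2-0|+|0-0| = 2
Tile 6: at (2,1), goal (1,2), distance |2-1|+|1-2| = 2
Tile 3: at (2,2), goal (0,2), distance |2-0|+|2-2| = 2
Sum: 2 + 0 + 3 + 2 + 2 + 2 + 2 + 2 = 15

Answer: 15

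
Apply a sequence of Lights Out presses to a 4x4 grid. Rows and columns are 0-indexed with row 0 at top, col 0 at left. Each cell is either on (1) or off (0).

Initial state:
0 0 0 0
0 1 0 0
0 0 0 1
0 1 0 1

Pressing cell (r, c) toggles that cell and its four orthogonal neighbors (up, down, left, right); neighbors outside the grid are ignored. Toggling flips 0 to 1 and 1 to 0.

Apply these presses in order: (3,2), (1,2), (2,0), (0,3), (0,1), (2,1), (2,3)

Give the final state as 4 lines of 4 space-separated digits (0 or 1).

After press 1 at (3,2):
0 0 0 0
0 1 0 0
0 0 1 1
0 0 1 0

After press 2 at (1,2):
0 0 1 0
0 0 1 1
0 0 0 1
0 0 1 0

After press 3 at (2,0):
0 0 1 0
1 0 1 1
1 1 0 1
1 0 1 0

After press 4 at (0,3):
0 0 0 1
1 0 1 0
1 1 0 1
1 0 1 0

After press 5 at (0,1):
1 1 1 1
1 1 1 0
1 1 0 1
1 0 1 0

After press 6 at (2,1):
1 1 1 1
1 0 1 0
0 0 1 1
1 1 1 0

After press 7 at (2,3):
1 1 1 1
1 0 1 1
0 0 0 0
1 1 1 1

Answer: 1 1 1 1
1 0 1 1
0 0 0 0
1 1 1 1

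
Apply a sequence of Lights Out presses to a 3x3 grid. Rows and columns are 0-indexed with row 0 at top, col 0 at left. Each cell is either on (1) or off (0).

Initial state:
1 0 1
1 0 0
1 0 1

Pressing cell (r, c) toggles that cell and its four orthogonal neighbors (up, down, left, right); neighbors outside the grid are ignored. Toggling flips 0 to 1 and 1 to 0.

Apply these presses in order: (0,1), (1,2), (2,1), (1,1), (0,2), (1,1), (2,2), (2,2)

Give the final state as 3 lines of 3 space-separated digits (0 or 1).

Answer: 0 0 0
1 1 0
0 1 1

Derivation:
After press 1 at (0,1):
0 1 0
1 1 0
1 0 1

After press 2 at (1,2):
0 1 1
1 0 1
1 0 0

After press 3 at (2,1):
0 1 1
1 1 1
0 1 1

After press 4 at (1,1):
0 0 1
0 0 0
0 0 1

After press 5 at (0,2):
0 1 0
0 0 1
0 0 1

After press 6 at (1,1):
0 0 0
1 1 0
0 1 1

After press 7 at (2,2):
0 0 0
1 1 1
0 0 0

After press 8 at (2,2):
0 0 0
1 1 0
0 1 1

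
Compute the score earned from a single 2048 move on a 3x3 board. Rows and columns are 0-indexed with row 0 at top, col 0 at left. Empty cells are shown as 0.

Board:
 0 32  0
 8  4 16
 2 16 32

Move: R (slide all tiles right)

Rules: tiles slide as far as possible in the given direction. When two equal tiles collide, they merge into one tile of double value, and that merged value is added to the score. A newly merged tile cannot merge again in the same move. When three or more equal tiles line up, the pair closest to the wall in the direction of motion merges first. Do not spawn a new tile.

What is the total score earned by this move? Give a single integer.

Answer: 0

Derivation:
Slide right:
row 0: [0, 32, 0] -> [0, 0, 32]  score +0 (running 0)
row 1: [8, 4, 16] -> [8, 4, 16]  score +0 (running 0)
row 2: [2, 16, 32] -> [2, 16, 32]  score +0 (running 0)
Board after move:
 0  0 32
 8  4 16
 2 16 32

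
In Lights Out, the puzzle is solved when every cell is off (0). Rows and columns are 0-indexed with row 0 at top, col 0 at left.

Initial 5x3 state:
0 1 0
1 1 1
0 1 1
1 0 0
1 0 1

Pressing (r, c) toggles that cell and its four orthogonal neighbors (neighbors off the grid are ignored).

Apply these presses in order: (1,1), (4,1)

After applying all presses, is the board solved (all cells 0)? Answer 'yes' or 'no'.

Answer: no

Derivation:
After press 1 at (1,1):
0 0 0
0 0 0
0 0 1
1 0 0
1 0 1

After press 2 at (4,1):
0 0 0
0 0 0
0 0 1
1 1 0
0 1 0

Lights still on: 4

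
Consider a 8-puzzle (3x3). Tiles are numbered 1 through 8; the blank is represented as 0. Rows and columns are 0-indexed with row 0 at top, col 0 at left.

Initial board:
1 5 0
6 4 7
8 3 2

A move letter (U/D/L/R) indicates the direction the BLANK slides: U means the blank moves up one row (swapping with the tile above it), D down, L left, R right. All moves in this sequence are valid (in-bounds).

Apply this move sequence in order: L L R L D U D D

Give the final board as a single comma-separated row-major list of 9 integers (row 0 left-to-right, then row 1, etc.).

Answer: 6, 1, 5, 8, 4, 7, 0, 3, 2

Derivation:
After move 1 (L):
1 0 5
6 4 7
8 3 2

After move 2 (L):
0 1 5
6 4 7
8 3 2

After move 3 (R):
1 0 5
6 4 7
8 3 2

After move 4 (L):
0 1 5
6 4 7
8 3 2

After move 5 (D):
6 1 5
0 4 7
8 3 2

After move 6 (U):
0 1 5
6 4 7
8 3 2

After move 7 (D):
6 1 5
0 4 7
8 3 2

After move 8 (D):
6 1 5
8 4 7
0 3 2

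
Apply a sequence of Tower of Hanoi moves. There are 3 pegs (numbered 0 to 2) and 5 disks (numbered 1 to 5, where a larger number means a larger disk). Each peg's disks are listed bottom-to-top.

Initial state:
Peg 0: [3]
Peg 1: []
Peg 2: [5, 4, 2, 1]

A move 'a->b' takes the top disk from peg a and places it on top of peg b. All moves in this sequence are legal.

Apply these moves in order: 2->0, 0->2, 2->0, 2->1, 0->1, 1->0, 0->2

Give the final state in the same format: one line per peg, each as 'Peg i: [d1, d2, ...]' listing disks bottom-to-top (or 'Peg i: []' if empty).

After move 1 (2->0):
Peg 0: [3, 1]
Peg 1: []
Peg 2: [5, 4, 2]

After move 2 (0->2):
Peg 0: [3]
Peg 1: []
Peg 2: [5, 4, 2, 1]

After move 3 (2->0):
Peg 0: [3, 1]
Peg 1: []
Peg 2: [5, 4, 2]

After move 4 (2->1):
Peg 0: [3, 1]
Peg 1: [2]
Peg 2: [5, 4]

After move 5 (0->1):
Peg 0: [3]
Peg 1: [2, 1]
Peg 2: [5, 4]

After move 6 (1->0):
Peg 0: [3, 1]
Peg 1: [2]
Peg 2: [5, 4]

After move 7 (0->2):
Peg 0: [3]
Peg 1: [2]
Peg 2: [5, 4, 1]

Answer: Peg 0: [3]
Peg 1: [2]
Peg 2: [5, 4, 1]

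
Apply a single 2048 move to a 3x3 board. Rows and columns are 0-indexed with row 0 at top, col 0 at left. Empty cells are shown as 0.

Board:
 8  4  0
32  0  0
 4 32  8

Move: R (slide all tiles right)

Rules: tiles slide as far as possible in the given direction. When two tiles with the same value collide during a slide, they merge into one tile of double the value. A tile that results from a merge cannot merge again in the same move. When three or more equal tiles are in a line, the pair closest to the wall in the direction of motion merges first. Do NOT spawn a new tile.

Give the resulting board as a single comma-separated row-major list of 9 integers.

Answer: 0, 8, 4, 0, 0, 32, 4, 32, 8

Derivation:
Slide right:
row 0: [8, 4, 0] -> [0, 8, 4]
row 1: [32, 0, 0] -> [0, 0, 32]
row 2: [4, 32, 8] -> [4, 32, 8]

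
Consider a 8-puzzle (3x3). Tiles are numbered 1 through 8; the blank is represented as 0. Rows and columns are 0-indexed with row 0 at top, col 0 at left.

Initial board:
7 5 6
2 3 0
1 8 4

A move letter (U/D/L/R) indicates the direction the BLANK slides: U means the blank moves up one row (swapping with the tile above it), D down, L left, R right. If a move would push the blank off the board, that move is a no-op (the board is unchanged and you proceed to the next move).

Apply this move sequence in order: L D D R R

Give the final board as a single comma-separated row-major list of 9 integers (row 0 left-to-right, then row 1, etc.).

Answer: 7, 5, 6, 2, 8, 3, 1, 4, 0

Derivation:
After move 1 (L):
7 5 6
2 0 3
1 8 4

After move 2 (D):
7 5 6
2 8 3
1 0 4

After move 3 (D):
7 5 6
2 8 3
1 0 4

After move 4 (R):
7 5 6
2 8 3
1 4 0

After move 5 (R):
7 5 6
2 8 3
1 4 0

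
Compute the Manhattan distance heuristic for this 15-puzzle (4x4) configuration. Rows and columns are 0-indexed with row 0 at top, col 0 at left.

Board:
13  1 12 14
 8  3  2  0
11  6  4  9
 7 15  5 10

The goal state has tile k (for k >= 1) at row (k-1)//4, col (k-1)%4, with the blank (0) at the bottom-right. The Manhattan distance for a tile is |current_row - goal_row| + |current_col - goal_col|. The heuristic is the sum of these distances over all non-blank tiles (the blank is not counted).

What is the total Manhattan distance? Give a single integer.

Answer: 40

Derivation:
Tile 13: (0,0)->(3,0) = 3
Tile 1: (0,1)->(0,0) = 1
Tile 12: (0,2)->(2,3) = 3
Tile 14: (0,3)->(3,1) = 5
Tile 8: (1,0)->(1,3) = 3
Tile 3: (1,1)->(0,2) = 2
Tile 2: (1,2)->(0,1) = 2
Tile 11: (2,0)->(2,2) = 2
Tile 6: (2,1)->(1,1) = 1
Tile 4: (2,2)->(0,3) = 3
Tile 9: (2,3)->(2,0) = 3
Tile 7: (3,0)->(1,2) = 4
Tile 15: (3,1)->(3,2) = 1
Tile 5: (3,2)->(1,0) = 4
Tile 10: (3,3)->(2,1) = 3
Sum: 3 + 1 + 3 + 5 + 3 + 2 + 2 + 2 + 1 + 3 + 3 + 4 + 1 + 4 + 3 = 40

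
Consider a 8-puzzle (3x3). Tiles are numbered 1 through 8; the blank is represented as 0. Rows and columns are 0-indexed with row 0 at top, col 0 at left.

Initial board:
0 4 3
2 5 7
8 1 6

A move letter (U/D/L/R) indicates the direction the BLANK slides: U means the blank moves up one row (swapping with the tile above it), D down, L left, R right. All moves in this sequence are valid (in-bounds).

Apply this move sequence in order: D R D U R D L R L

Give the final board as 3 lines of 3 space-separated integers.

After move 1 (D):
2 4 3
0 5 7
8 1 6

After move 2 (R):
2 4 3
5 0 7
8 1 6

After move 3 (D):
2 4 3
5 1 7
8 0 6

After move 4 (U):
2 4 3
5 0 7
8 1 6

After move 5 (R):
2 4 3
5 7 0
8 1 6

After move 6 (D):
2 4 3
5 7 6
8 1 0

After move 7 (L):
2 4 3
5 7 6
8 0 1

After move 8 (R):
2 4 3
5 7 6
8 1 0

After move 9 (L):
2 4 3
5 7 6
8 0 1

Answer: 2 4 3
5 7 6
8 0 1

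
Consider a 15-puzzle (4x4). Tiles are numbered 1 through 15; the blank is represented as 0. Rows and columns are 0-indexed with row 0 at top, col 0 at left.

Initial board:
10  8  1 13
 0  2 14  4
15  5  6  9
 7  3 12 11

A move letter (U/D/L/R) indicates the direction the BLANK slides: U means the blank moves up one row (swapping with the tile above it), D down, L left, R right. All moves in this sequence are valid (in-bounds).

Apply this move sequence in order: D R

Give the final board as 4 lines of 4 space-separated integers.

After move 1 (D):
10  8  1 13
15  2 14  4
 0  5  6  9
 7  3 12 11

After move 2 (R):
10  8  1 13
15  2 14  4
 5  0  6  9
 7  3 12 11

Answer: 10  8  1 13
15  2 14  4
 5  0  6  9
 7  3 12 11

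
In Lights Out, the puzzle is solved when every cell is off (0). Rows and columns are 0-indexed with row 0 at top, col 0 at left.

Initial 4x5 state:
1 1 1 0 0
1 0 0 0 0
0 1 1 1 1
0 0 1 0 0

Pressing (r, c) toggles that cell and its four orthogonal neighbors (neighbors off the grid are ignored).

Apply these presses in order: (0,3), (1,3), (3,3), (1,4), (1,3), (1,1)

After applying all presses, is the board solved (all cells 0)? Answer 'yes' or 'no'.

Answer: no

Derivation:
After press 1 at (0,3):
1 1 0 1 1
1 0 0 1 0
0 1 1 1 1
0 0 1 0 0

After press 2 at (1,3):
1 1 0 0 1
1 0 1 0 1
0 1 1 0 1
0 0 1 0 0

After press 3 at (3,3):
1 1 0 0 1
1 0 1 0 1
0 1 1 1 1
0 0 0 1 1

After press 4 at (1,4):
1 1 0 0 0
1 0 1 1 0
0 1 1 1 0
0 0 0 1 1

After press 5 at (1,3):
1 1 0 1 0
1 0 0 0 1
0 1 1 0 0
0 0 0 1 1

After press 6 at (1,1):
1 0 0 1 0
0 1 1 0 1
0 0 1 0 0
0 0 0 1 1

Lights still on: 8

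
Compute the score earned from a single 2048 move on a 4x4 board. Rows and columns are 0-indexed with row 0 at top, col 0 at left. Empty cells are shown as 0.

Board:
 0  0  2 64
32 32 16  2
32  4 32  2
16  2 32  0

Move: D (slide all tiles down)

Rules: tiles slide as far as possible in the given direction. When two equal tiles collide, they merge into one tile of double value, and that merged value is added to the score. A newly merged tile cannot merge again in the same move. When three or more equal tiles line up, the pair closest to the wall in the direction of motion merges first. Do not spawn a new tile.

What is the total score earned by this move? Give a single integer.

Answer: 132

Derivation:
Slide down:
col 0: [0, 32, 32, 16] -> [0, 0, 64, 16]  score +64 (running 64)
col 1: [0, 32, 4, 2] -> [0, 32, 4, 2]  score +0 (running 64)
col 2: [2, 16, 32, 32] -> [0, 2, 16, 64]  score +64 (running 128)
col 3: [64, 2, 2, 0] -> [0, 0, 64, 4]  score +4 (running 132)
Board after move:
 0  0  0  0
 0 32  2  0
64  4 16 64
16  2 64  4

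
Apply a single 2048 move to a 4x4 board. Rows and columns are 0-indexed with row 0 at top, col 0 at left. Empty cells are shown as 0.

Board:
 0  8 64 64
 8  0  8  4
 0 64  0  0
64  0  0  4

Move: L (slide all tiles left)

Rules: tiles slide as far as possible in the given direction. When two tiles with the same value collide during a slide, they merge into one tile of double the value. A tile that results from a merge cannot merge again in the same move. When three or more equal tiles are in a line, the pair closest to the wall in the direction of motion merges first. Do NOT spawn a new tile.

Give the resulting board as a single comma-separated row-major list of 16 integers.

Answer: 8, 128, 0, 0, 16, 4, 0, 0, 64, 0, 0, 0, 64, 4, 0, 0

Derivation:
Slide left:
row 0: [0, 8, 64, 64] -> [8, 128, 0, 0]
row 1: [8, 0, 8, 4] -> [16, 4, 0, 0]
row 2: [0, 64, 0, 0] -> [64, 0, 0, 0]
row 3: [64, 0, 0, 4] -> [64, 4, 0, 0]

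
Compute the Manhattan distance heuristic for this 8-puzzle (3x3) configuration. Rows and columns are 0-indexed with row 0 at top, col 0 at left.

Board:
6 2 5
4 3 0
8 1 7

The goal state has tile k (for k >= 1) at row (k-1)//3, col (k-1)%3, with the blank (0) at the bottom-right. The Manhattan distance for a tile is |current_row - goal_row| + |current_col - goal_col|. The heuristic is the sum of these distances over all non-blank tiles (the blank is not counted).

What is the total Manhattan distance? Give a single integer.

Answer: 13

Derivation:
Tile 6: at (0,0), goal (1,2), distance |0-1|+|0-2| = 3
Tile 2: at (0,1), goal (0,1), distance |0-0|+|1-1| = 0
Tile 5: at (0,2), goal (1,1), distance |0-1|+|2-1| = 2
Tile 4: at (1,0), goal (1,0), distance |1-1|+|0-0| = 0
Tile 3: at (1,1), goal (0,2), distance |1-0|+|1-2| = 2
Tile 8: at (2,0), goal (2,1), distance |2-2|+|0-1| = 1
Tile 1: at (2,1), goal (0,0), distance |2-0|+|1-0| = 3
Tile 7: at (2,2), goal (2,0), distance |2-2|+|2-0| = 2
Sum: 3 + 0 + 2 + 0 + 2 + 1 + 3 + 2 = 13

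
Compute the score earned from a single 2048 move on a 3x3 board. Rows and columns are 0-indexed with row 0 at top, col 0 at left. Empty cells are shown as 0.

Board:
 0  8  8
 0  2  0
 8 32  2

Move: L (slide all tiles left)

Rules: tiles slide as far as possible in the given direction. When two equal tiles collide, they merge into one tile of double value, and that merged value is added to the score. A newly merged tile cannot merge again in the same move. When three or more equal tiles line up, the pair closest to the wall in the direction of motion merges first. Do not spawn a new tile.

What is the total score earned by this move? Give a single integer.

Slide left:
row 0: [0, 8, 8] -> [16, 0, 0]  score +16 (running 16)
row 1: [0, 2, 0] -> [2, 0, 0]  score +0 (running 16)
row 2: [8, 32, 2] -> [8, 32, 2]  score +0 (running 16)
Board after move:
16  0  0
 2  0  0
 8 32  2

Answer: 16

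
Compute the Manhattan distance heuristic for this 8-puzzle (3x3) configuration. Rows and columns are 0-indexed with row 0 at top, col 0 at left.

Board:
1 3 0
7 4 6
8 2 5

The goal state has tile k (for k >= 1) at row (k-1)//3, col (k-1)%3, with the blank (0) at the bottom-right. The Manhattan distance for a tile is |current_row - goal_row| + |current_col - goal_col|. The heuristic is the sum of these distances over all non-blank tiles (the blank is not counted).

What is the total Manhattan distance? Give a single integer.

Answer: 8

Derivation:
Tile 1: (0,0)->(0,0) = 0
Tile 3: (0,1)->(0,2) = 1
Tile 7: (1,0)->(2,0) = 1
Tile 4: (1,1)->(1,0) = 1
Tile 6: (1,2)->(1,2) = 0
Tile 8: (2,0)->(2,1) = 1
Tile 2: (2,1)->(0,1) = 2
Tile 5: (2,2)->(1,1) = 2
Sum: 0 + 1 + 1 + 1 + 0 + 1 + 2 + 2 = 8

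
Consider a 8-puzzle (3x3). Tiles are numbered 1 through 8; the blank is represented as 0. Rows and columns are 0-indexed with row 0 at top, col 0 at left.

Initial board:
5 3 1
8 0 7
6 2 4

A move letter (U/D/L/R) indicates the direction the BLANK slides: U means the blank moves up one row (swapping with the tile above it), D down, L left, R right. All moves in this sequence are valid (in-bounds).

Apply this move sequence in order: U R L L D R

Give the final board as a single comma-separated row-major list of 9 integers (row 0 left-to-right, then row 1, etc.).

Answer: 8, 5, 1, 3, 0, 7, 6, 2, 4

Derivation:
After move 1 (U):
5 0 1
8 3 7
6 2 4

After move 2 (R):
5 1 0
8 3 7
6 2 4

After move 3 (L):
5 0 1
8 3 7
6 2 4

After move 4 (L):
0 5 1
8 3 7
6 2 4

After move 5 (D):
8 5 1
0 3 7
6 2 4

After move 6 (R):
8 5 1
3 0 7
6 2 4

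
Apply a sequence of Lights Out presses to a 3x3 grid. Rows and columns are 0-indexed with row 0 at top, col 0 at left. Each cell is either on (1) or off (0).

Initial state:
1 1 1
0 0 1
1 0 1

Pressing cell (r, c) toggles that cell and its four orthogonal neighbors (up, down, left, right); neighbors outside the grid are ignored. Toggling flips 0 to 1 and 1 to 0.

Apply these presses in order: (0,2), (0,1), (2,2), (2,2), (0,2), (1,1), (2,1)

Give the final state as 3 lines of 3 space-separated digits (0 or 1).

After press 1 at (0,2):
1 0 0
0 0 0
1 0 1

After press 2 at (0,1):
0 1 1
0 1 0
1 0 1

After press 3 at (2,2):
0 1 1
0 1 1
1 1 0

After press 4 at (2,2):
0 1 1
0 1 0
1 0 1

After press 5 at (0,2):
0 0 0
0 1 1
1 0 1

After press 6 at (1,1):
0 1 0
1 0 0
1 1 1

After press 7 at (2,1):
0 1 0
1 1 0
0 0 0

Answer: 0 1 0
1 1 0
0 0 0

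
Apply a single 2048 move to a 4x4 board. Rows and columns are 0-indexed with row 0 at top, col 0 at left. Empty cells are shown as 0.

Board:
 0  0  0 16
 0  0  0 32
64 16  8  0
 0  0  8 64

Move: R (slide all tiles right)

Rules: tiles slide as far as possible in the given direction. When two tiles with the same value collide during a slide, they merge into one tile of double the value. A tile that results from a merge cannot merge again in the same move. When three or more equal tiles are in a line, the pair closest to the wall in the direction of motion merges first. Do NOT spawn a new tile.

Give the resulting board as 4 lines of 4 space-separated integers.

Answer:  0  0  0 16
 0  0  0 32
 0 64 16  8
 0  0  8 64

Derivation:
Slide right:
row 0: [0, 0, 0, 16] -> [0, 0, 0, 16]
row 1: [0, 0, 0, 32] -> [0, 0, 0, 32]
row 2: [64, 16, 8, 0] -> [0, 64, 16, 8]
row 3: [0, 0, 8, 64] -> [0, 0, 8, 64]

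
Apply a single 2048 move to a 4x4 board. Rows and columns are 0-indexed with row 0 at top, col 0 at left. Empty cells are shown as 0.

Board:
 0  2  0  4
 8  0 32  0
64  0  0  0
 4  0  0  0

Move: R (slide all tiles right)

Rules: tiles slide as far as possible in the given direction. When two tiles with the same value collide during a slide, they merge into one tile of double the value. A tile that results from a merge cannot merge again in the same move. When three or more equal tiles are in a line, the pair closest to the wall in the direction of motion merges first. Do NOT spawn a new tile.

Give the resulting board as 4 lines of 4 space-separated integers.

Slide right:
row 0: [0, 2, 0, 4] -> [0, 0, 2, 4]
row 1: [8, 0, 32, 0] -> [0, 0, 8, 32]
row 2: [64, 0, 0, 0] -> [0, 0, 0, 64]
row 3: [4, 0, 0, 0] -> [0, 0, 0, 4]

Answer:  0  0  2  4
 0  0  8 32
 0  0  0 64
 0  0  0  4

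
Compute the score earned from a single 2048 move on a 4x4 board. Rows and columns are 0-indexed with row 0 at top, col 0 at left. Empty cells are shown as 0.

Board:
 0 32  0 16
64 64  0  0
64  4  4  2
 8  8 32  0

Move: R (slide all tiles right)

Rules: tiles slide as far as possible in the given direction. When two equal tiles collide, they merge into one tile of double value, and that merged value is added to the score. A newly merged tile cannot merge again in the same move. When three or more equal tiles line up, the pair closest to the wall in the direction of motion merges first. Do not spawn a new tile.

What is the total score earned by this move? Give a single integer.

Slide right:
row 0: [0, 32, 0, 16] -> [0, 0, 32, 16]  score +0 (running 0)
row 1: [64, 64, 0, 0] -> [0, 0, 0, 128]  score +128 (running 128)
row 2: [64, 4, 4, 2] -> [0, 64, 8, 2]  score +8 (running 136)
row 3: [8, 8, 32, 0] -> [0, 0, 16, 32]  score +16 (running 152)
Board after move:
  0   0  32  16
  0   0   0 128
  0  64   8   2
  0   0  16  32

Answer: 152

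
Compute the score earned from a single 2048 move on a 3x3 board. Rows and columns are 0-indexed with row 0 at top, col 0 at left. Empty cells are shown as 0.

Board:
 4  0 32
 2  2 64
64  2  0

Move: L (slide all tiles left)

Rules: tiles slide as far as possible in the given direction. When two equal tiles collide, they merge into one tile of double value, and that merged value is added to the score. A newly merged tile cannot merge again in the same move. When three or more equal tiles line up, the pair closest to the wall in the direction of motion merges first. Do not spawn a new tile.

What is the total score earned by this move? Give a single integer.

Answer: 4

Derivation:
Slide left:
row 0: [4, 0, 32] -> [4, 32, 0]  score +0 (running 0)
row 1: [2, 2, 64] -> [4, 64, 0]  score +4 (running 4)
row 2: [64, 2, 0] -> [64, 2, 0]  score +0 (running 4)
Board after move:
 4 32  0
 4 64  0
64  2  0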